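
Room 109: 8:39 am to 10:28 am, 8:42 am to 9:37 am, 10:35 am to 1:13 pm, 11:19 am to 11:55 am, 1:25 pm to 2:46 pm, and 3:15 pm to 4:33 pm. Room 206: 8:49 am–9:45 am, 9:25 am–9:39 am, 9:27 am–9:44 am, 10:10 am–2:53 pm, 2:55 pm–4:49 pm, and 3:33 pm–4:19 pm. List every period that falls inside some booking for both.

Merge the first list: 8:39 am–10:28 am, 10:35 am–1:13 pm, 1:25 pm–2:46 pm, 3:15 pm–4:33 pm.
Merge the second list: 8:49 am–9:45 am, 10:10 am–2:53 pm, 2:55 pm–4:49 pm.
8:39 am–10:28 am meets the second set on 8:49 am–9:45 am, 10:10 am–10:28 am.
10:35 am–1:13 pm meets the second set on 10:35 am–1:13 pm.
1:25 pm–2:46 pm meets the second set on 1:25 pm–2:46 pm.
3:15 pm–4:33 pm meets the second set on 3:15 pm–4:33 pm.

8:49 am–9:45 am, 10:10 am–10:28 am, 10:35 am–1:13 pm, 1:25 pm–2:46 pm, 3:15 pm–4:33 pm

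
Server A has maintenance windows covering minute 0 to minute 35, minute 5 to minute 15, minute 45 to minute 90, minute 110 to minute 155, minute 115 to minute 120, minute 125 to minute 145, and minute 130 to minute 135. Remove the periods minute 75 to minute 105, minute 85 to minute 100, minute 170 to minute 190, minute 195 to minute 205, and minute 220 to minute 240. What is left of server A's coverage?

A, merged: minute 0 to minute 35, minute 45 to minute 90, minute 110 to minute 155.
B, merged: minute 75 to minute 105, minute 170 to minute 190, minute 195 to minute 205, minute 220 to minute 240.
minute 0 to minute 35 is untouched.
minute 45 to minute 90 with B removed leaves minute 45 to minute 75.
minute 110 to minute 155 is untouched.

minute 0 to minute 35, minute 45 to minute 75, minute 110 to minute 155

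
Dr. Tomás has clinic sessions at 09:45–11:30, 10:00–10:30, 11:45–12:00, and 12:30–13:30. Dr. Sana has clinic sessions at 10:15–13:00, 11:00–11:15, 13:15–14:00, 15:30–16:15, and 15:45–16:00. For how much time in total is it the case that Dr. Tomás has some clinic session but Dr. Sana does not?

45 min

Merge the first list: 09:45-11:30, 11:45-12:00, 12:30-13:30.
Merge the second list: 10:15-13:00, 13:15-14:00, 15:30-16:15.
A \ B = 09:45-10:15, 13:00-13:15.
Total: 30 min + 15 min = 45 min.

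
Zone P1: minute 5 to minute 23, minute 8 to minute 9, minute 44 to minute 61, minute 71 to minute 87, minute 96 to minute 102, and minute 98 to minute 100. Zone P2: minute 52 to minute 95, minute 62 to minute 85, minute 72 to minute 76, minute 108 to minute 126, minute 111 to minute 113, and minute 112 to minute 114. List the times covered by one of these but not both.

Merge the first list: minute 5 to minute 23, minute 44 to minute 61, minute 71 to minute 87, minute 96 to minute 102.
Merge the second list: minute 52 to minute 95, minute 108 to minute 126.
Only in the first: minute 5 to minute 23, minute 44 to minute 52, minute 96 to minute 102.
Only in the second: minute 61 to minute 71, minute 87 to minute 95, minute 108 to minute 126.
Together these are the periods covered by exactly one.

minute 5 to minute 23, minute 44 to minute 52, minute 61 to minute 71, minute 87 to minute 95, minute 96 to minute 102, minute 108 to minute 126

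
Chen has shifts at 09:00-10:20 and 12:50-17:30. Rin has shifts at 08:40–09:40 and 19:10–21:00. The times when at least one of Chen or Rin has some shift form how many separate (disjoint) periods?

3

A ∪ B = 08:40–10:20, 12:50–17:30, 19:10–21:00.
That is 3 disjoint pieces.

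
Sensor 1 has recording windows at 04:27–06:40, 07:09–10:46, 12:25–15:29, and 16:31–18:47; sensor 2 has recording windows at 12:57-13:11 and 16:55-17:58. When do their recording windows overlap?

04:27-06:40 meets no B interval.
07:09-10:46 meets no B interval.
12:25-15:29 ∩ B → 12:57-13:11.
16:31-18:47 ∩ B → 16:55-17:58.

12:57-13:11, 16:55-17:58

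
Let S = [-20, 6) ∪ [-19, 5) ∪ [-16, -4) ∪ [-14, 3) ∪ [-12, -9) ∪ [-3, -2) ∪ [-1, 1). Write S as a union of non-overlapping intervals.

[-20, 6)

[-19, 5) overlaps/touches [-20, 6) → extend to [-20, 6).
[-16, -4) overlaps/touches [-20, 6) → extend to [-20, 6).
[-14, 3) overlaps/touches [-20, 6) → extend to [-20, 6).
[-12, -9) overlaps/touches [-20, 6) → extend to [-20, 6).
[-3, -2) overlaps/touches [-20, 6) → extend to [-20, 6).
[-1, 1) overlaps/touches [-20, 6) → extend to [-20, 6).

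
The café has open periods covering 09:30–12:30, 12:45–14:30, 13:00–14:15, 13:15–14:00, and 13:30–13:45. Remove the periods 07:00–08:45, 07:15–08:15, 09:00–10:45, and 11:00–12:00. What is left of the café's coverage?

10:45–11:00, 12:00–12:30, 12:45–14:30

A, merged: 09:30–12:30, 12:45–14:30.
B, merged: 07:00–08:45, 09:00–10:45, 11:00–12:00.
09:30–12:30 minus B → 10:45–11:00, 12:00–12:30.
12:45–14:30: no B overlap → unchanged.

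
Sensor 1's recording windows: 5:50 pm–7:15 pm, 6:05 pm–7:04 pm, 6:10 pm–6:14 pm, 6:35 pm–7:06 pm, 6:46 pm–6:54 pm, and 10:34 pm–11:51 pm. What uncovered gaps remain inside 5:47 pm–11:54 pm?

5:47 pm–5:50 pm, 7:15 pm–10:34 pm, 11:51 pm–11:54 pm

After merging, the occupied span is 5:50 pm–7:15 pm, 10:34 pm–11:51 pm.
Uncovered inside 5:47 pm–11:54 pm: 5:47 pm–5:50 pm, 7:15 pm–10:34 pm, 11:51 pm–11:54 pm.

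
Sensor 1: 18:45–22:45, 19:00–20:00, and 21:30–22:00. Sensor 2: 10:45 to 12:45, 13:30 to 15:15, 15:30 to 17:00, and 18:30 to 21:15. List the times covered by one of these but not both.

A, merged: 18:45–22:45.
A \ B = 21:15–22:45.
B \ A = 10:45–12:45, 13:30–15:15, 15:30–17:00, 18:30–18:45.
Union of the two gives the symmetric difference.

10:45–12:45, 13:30–15:15, 15:30–17:00, 18:30–18:45, 21:15–22:45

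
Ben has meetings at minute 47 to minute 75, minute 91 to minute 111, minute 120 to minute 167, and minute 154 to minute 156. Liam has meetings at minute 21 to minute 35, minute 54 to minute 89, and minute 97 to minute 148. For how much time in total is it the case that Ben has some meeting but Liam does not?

First set merges to minute 47 to minute 75, minute 91 to minute 111, minute 120 to minute 167.
A \ B = minute 47 to minute 54, minute 91 to minute 97, minute 148 to minute 167.
Total: 7 minutes + 6 minutes + 19 minutes = 32 minutes.

32 minutes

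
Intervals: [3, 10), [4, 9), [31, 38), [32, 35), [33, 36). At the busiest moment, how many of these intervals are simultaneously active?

Walk the sorted start/end points keeping a running depth.
The depth first hits 3 at 33.

3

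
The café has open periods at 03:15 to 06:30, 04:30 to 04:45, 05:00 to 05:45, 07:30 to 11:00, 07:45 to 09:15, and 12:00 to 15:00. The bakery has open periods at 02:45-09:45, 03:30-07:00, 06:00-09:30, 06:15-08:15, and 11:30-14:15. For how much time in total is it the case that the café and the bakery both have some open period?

A, merged: 03:15–06:30, 07:30–11:00, 12:00–15:00.
B, merged: 02:45–09:45, 11:30–14:15.
A ∩ B = 03:15–06:30, 07:30–09:45, 12:00–14:15.
Total: 3 h 15 min + 2 h 15 min + 2 h 15 min = 7 h 45 min.

7 h 45 min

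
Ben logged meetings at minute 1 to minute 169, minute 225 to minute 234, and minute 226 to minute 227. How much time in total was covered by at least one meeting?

Merged: minute 1 to minute 169, minute 225 to minute 234.
Lengths: 168 minutes + 9 minutes = 177 minutes.

177 minutes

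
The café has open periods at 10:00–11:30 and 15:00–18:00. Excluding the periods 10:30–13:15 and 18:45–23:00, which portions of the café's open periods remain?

10:00–11:30 \ B = 10:00–10:30.
15:00–18:00: nothing removed.

10:00–10:30, 15:00–18:00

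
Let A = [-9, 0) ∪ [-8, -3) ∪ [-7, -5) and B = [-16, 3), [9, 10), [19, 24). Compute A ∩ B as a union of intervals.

[-9, 0)

First set merges to [-9, 0).
[-9, 0) meets the second set on [-9, 0).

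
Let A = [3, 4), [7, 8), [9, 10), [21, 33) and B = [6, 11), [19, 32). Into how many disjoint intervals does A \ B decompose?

2

A \ B = [3, 4), [32, 33).
That is 2 disjoint pieces.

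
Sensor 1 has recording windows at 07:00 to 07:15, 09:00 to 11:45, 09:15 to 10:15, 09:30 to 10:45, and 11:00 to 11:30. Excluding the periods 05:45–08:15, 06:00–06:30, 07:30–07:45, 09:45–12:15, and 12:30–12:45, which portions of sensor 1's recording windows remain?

09:00–09:45

A, merged: 07:00–07:15, 09:00–11:45.
B, merged: 05:45–08:15, 09:45–12:15, 12:30–12:45.
07:00–07:15: entirely removed.
09:00–11:45 \ B = 09:00–09:45.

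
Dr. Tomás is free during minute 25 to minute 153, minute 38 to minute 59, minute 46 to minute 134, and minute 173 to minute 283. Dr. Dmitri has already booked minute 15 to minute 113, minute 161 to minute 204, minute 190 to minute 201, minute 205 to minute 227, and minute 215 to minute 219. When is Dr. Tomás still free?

minute 113 to minute 153, minute 204 to minute 205, minute 227 to minute 283

Merge the first list: minute 25 to minute 153, minute 173 to minute 283.
Merge the second list: minute 15 to minute 113, minute 161 to minute 204, minute 205 to minute 227.
minute 25 to minute 153 with B removed leaves minute 113 to minute 153.
minute 173 to minute 283 with B removed leaves minute 204 to minute 205, minute 227 to minute 283.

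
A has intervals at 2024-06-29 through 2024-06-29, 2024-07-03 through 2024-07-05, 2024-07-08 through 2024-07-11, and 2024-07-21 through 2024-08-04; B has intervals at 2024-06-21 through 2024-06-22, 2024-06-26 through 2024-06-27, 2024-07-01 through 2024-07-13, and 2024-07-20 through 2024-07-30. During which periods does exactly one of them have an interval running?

A but not B: 2024-06-29 through 2024-06-29, 2024-07-31 through 2024-08-04.
B but not A: 2024-06-21 through 2024-06-22, 2024-06-26 through 2024-06-27, 2024-07-01 through 2024-07-02, 2024-07-06 through 2024-07-07, 2024-07-12 through 2024-07-13, 2024-07-20 through 2024-07-20.
Combining gives A △ B.

2024-06-21 through 2024-06-22, 2024-06-26 through 2024-06-27, 2024-06-29 through 2024-06-29, 2024-07-01 through 2024-07-02, 2024-07-06 through 2024-07-07, 2024-07-12 through 2024-07-13, 2024-07-20 through 2024-07-20, 2024-07-31 through 2024-08-04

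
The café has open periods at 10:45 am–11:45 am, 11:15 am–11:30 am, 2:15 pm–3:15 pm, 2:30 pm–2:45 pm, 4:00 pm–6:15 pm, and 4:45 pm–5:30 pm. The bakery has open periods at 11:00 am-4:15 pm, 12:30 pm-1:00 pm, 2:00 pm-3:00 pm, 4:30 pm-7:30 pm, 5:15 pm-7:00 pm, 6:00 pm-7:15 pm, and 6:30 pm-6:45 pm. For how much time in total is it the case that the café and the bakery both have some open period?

First set merges to 10:45 am-11:45 am, 2:15 pm-3:15 pm, 4:00 pm-6:15 pm.
Second set merges to 11:00 am-4:15 pm, 4:30 pm-7:30 pm.
A ∩ B = 11:00 am-11:45 am, 2:15 pm-3:15 pm, 4:00 pm-4:15 pm, 4:30 pm-6:15 pm.
Total: 45 min + 1 h + 15 min + 1 h 45 min = 3 h 45 min.

3 h 45 min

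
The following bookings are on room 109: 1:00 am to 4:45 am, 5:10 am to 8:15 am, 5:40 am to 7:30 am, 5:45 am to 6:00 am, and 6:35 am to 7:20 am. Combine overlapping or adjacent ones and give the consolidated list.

1:00 am–4:45 am, 5:10 am–8:15 am

5:10 am–8:15 am is disjoint → start new block.
5:40 am–7:30 am overlaps/touches 5:10 am–8:15 am → extend to 5:10 am–8:15 am.
5:45 am–6:00 am overlaps/touches 5:10 am–8:15 am → extend to 5:10 am–8:15 am.
6:35 am–7:20 am overlaps/touches 5:10 am–8:15 am → extend to 5:10 am–8:15 am.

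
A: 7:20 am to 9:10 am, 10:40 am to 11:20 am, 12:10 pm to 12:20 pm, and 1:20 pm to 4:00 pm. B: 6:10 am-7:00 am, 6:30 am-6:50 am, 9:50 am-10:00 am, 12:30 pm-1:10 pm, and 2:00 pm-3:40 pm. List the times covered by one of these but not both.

6:10 am-7:00 am, 7:20 am-9:10 am, 9:50 am-10:00 am, 10:40 am-11:20 am, 12:10 pm-12:20 pm, 12:30 pm-1:10 pm, 1:20 pm-2:00 pm, 3:40 pm-4:00 pm

Merge the second list: 6:10 am-7:00 am, 9:50 am-10:00 am, 12:30 pm-1:10 pm, 2:00 pm-3:40 pm.
A but not B: 7:20 am-9:10 am, 10:40 am-11:20 am, 12:10 pm-12:20 pm, 1:20 pm-2:00 pm, 3:40 pm-4:00 pm.
B but not A: 6:10 am-7:00 am, 9:50 am-10:00 am, 12:30 pm-1:10 pm.
Combining gives A △ B.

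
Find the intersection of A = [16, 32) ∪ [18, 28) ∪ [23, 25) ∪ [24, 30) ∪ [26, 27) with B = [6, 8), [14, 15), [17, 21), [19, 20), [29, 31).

First set merges to [16, 32).
Second set merges to [6, 8), [14, 15), [17, 21), [29, 31).
[16, 32) overlaps B on [17, 21), [29, 31).

[17, 21) ∪ [29, 31)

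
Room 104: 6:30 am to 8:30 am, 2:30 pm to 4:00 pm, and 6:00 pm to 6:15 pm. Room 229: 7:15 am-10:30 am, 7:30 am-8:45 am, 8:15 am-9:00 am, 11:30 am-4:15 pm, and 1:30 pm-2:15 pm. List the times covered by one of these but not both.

B, merged: 7:15 am–10:30 am, 11:30 am–4:15 pm.
A \ B = 6:30 am–7:15 am, 6:00 pm–6:15 pm.
B \ A = 8:30 am–10:30 am, 11:30 am–2:30 pm, 4:00 pm–4:15 pm.
Union of the two gives the symmetric difference.

6:30 am–7:15 am, 8:30 am–10:30 am, 11:30 am–2:30 pm, 4:00 pm–4:15 pm, 6:00 pm–6:15 pm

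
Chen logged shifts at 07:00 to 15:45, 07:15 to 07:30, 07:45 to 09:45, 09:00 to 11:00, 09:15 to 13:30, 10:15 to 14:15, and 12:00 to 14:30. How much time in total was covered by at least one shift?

Merged: 07:00–15:45.
Length: 8 h 45 min.

8 h 45 min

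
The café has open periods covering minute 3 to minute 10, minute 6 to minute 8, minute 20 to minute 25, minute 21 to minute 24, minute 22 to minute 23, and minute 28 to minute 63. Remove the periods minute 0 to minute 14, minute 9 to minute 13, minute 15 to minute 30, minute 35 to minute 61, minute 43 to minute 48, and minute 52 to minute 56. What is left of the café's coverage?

minute 30 to minute 35, minute 61 to minute 63

First set merges to minute 3 to minute 10, minute 20 to minute 25, minute 28 to minute 63.
Second set merges to minute 0 to minute 14, minute 15 to minute 30, minute 35 to minute 61.
minute 3 to minute 10: entirely removed.
minute 20 to minute 25: entirely removed.
minute 28 to minute 63 \ B = minute 30 to minute 35, minute 61 to minute 63.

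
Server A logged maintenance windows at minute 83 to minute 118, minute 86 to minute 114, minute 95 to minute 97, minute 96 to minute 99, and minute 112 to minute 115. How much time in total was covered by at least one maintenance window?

Merged: minute 83 to minute 118.
Length: 35 minutes.

35 minutes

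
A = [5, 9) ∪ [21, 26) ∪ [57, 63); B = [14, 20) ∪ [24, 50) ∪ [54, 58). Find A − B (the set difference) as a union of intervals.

[5, 9) is untouched.
[21, 26) with B removed leaves [21, 24).
[57, 63) with B removed leaves [58, 63).

[5, 9) ∪ [21, 24) ∪ [58, 63)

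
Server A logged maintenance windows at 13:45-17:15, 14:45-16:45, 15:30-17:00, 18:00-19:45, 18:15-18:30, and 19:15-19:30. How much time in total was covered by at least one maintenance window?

5 h 15 min

Merged: 13:45–17:15, 18:00–19:45.
Lengths: 3 h 30 min + 1 h 45 min = 5 h 15 min.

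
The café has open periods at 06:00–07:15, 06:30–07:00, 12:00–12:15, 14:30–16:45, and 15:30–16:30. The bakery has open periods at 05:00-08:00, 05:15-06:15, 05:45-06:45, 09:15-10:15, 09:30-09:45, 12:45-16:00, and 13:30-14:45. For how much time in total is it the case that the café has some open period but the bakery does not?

1 h

Merge the first list: 06:00–07:15, 12:00–12:15, 14:30–16:45.
Merge the second list: 05:00–08:00, 09:15–10:15, 12:45–16:00.
A \ B = 12:00–12:15, 16:00–16:45.
Total: 15 min + 45 min = 1 h.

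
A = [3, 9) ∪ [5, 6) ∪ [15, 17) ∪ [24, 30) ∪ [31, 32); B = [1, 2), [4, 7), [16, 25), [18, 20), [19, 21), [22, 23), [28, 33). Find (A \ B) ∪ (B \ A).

Merge the first list: [3, 9), [15, 17), [24, 30), [31, 32).
Merge the second list: [1, 2), [4, 7), [16, 25), [28, 33).
A but not B: [3, 4), [7, 9), [15, 16), [25, 28).
B but not A: [1, 2), [17, 24), [30, 31), [32, 33).
Combining gives A △ B.

[1, 2) ∪ [3, 4) ∪ [7, 9) ∪ [15, 16) ∪ [17, 24) ∪ [25, 28) ∪ [30, 31) ∪ [32, 33)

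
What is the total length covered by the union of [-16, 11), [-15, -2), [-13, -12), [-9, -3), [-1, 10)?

Merged: [-16, 11).
Length: 27.

27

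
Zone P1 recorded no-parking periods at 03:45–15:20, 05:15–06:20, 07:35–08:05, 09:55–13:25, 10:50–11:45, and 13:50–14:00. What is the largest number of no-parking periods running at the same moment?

3

At 10:50, 3 of the intervals are simultaneously active.
No point has more.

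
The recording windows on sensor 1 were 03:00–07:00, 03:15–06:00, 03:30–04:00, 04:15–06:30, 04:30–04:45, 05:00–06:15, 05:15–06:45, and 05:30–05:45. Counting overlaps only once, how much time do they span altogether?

Merged: 03:00–07:00.
Length: 4 h.

4 h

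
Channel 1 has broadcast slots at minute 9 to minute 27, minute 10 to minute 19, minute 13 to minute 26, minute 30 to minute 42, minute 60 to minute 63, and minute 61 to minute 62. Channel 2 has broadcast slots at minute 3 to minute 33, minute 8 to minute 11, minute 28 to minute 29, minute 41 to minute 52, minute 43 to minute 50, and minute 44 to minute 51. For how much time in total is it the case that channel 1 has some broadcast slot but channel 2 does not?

11 minutes

First set merges to minute 9 to minute 27, minute 30 to minute 42, minute 60 to minute 63.
Second set merges to minute 3 to minute 33, minute 41 to minute 52.
A \ B = minute 33 to minute 41, minute 60 to minute 63.
Total: 8 minutes + 3 minutes = 11 minutes.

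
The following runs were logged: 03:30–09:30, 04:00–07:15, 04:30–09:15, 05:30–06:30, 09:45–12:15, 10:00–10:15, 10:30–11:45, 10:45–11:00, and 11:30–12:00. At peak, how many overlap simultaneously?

Sweep endpoints in order; track running count of active intervals.
Peak of 4 reached at 05:30.

4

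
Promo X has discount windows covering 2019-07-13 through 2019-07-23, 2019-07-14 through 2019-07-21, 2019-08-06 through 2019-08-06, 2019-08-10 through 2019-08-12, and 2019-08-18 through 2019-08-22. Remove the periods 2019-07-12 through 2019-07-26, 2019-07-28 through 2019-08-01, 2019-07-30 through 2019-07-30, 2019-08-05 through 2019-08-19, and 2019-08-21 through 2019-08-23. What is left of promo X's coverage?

2019-08-20 through 2019-08-20

First set merges to 2019-07-13 through 2019-07-23, 2019-08-06 through 2019-08-06, 2019-08-10 through 2019-08-12, 2019-08-18 through 2019-08-22.
Second set merges to 2019-07-12 through 2019-07-26, 2019-07-28 through 2019-08-01, 2019-08-05 through 2019-08-19, 2019-08-21 through 2019-08-23.
2019-07-13 through 2019-07-23: fully covered by B → removed.
2019-08-06 through 2019-08-06: fully covered by B → removed.
2019-08-10 through 2019-08-12: fully covered by B → removed.
2019-08-18 through 2019-08-22 minus B → 2019-08-20 through 2019-08-20.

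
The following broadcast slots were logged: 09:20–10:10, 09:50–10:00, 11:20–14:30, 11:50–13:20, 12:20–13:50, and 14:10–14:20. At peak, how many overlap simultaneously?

3

Walk the sorted start/end points keeping a running depth.
The depth first hits 3 at 12:20.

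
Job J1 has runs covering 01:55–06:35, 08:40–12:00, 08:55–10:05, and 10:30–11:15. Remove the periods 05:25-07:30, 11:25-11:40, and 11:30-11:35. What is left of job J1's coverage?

01:55–05:25, 08:40–11:25, 11:40–12:00

Merge the first list: 01:55–06:35, 08:40–12:00.
Merge the second list: 05:25–07:30, 11:25–11:40.
01:55–06:35 with B removed leaves 01:55–05:25.
08:40–12:00 with B removed leaves 08:40–11:25, 11:40–12:00.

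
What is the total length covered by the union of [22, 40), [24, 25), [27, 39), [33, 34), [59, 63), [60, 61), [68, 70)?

Merged: [22, 40), [59, 63), [68, 70).
Lengths: 18 + 4 + 2 = 24.

24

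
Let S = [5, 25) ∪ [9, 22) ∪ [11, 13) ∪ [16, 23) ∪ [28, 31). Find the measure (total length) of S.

23

Merged: [5, 25), [28, 31).
Lengths: 20 + 3 = 23.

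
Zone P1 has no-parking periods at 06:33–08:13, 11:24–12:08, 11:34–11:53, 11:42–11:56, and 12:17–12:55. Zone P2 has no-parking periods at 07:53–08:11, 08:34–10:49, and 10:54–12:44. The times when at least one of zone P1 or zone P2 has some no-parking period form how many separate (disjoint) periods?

A, merged: 06:33-08:13, 11:24-12:08, 12:17-12:55.
A ∪ B = 06:33-08:13, 08:34-10:49, 10:54-12:55.
That is 3 disjoint pieces.

3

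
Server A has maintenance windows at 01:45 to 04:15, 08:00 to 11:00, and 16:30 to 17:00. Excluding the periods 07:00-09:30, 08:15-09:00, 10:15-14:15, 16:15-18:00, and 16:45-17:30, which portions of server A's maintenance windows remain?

B, merged: 07:00–09:30, 10:15–14:15, 16:15–18:00.
01:45–04:15: nothing removed.
08:00–11:00 \ B = 09:30–10:15.
16:30–17:00: entirely removed.

01:45–04:15, 09:30–10:15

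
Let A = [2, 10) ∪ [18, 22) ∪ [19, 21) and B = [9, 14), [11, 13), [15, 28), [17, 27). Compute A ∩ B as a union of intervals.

[9, 10) ∪ [18, 22)

Merge the first list: [2, 10), [18, 22).
Merge the second list: [9, 14), [15, 28).
[2, 10) ∩ B → [9, 10).
[18, 22) ∩ B → [18, 22).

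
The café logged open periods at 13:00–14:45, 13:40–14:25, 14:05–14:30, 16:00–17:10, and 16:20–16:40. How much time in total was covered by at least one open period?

Merged: 13:00–14:45, 16:00–17:10.
Lengths: 1 h 45 min + 1 h 10 min = 2 h 55 min.

2 h 55 min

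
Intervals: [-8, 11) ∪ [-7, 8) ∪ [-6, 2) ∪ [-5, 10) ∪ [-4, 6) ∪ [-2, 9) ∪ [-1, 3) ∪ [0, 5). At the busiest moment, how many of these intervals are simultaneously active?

8

Walk the sorted start/end points keeping a running depth.
The depth first hits 8 at 0.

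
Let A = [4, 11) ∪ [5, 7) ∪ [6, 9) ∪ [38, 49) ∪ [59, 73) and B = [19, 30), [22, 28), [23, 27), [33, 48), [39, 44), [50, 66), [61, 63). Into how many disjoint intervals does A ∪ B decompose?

A, merged: [4, 11), [38, 49), [59, 73).
B, merged: [19, 30), [33, 48), [50, 66).
A ∪ B = [4, 11), [19, 30), [33, 49), [50, 73).
That is 4 disjoint pieces.

4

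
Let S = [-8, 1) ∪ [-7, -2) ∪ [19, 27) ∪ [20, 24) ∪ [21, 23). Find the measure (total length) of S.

17

Merged: [-8, 1), [19, 27).
Lengths: 9 + 8 = 17.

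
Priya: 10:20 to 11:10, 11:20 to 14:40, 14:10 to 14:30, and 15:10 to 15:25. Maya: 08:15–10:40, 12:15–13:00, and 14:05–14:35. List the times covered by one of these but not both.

08:15–10:20, 10:40–11:10, 11:20–12:15, 13:00–14:05, 14:35–14:40, 15:10–15:25

A, merged: 10:20–11:10, 11:20–14:40, 15:10–15:25.
Only in the first: 10:40–11:10, 11:20–12:15, 13:00–14:05, 14:35–14:40, 15:10–15:25.
Only in the second: 08:15–10:20.
Together these are the periods covered by exactly one.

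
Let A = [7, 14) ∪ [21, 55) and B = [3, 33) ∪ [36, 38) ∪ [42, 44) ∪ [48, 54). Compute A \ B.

[33, 36) ∪ [38, 42) ∪ [44, 48) ∪ [54, 55)

[7, 14) lies entirely inside B → drops out.
[21, 55) with B removed leaves [33, 36), [38, 42), [44, 48), [54, 55).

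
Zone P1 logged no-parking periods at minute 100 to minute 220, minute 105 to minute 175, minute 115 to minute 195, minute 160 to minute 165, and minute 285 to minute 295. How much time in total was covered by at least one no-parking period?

Merged: minute 100 to minute 220, minute 285 to minute 295.
Lengths: 120 minutes + 10 minutes = 130 minutes.

130 minutes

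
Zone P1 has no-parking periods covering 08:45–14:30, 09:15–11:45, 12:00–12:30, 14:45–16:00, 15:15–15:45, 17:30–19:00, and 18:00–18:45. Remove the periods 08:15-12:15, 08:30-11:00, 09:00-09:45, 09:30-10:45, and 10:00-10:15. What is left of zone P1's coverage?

12:15–14:30, 14:45–16:00, 17:30–19:00

First set merges to 08:45–14:30, 14:45–16:00, 17:30–19:00.
Second set merges to 08:15–12:15.
08:45–14:30 \ B = 12:15–14:30.
14:45–16:00: nothing removed.
17:30–19:00: nothing removed.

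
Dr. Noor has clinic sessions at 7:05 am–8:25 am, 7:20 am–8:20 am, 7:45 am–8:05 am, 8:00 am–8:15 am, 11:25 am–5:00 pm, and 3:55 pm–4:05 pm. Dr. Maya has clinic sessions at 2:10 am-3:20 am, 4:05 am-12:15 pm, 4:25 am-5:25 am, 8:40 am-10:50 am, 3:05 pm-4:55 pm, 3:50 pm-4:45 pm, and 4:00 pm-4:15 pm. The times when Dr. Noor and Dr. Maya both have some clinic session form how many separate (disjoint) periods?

A, merged: 7:05 am–8:25 am, 11:25 am–5:00 pm.
B, merged: 2:10 am–3:20 am, 4:05 am–12:15 pm, 3:05 pm–4:55 pm.
A ∩ B = 7:05 am–8:25 am, 11:25 am–12:15 pm, 3:05 pm–4:55 pm.
That is 3 disjoint pieces.

3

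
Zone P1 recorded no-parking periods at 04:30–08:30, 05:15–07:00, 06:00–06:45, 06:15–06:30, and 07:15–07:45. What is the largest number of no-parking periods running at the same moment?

Sweep endpoints in order; track running count of active intervals.
Peak of 4 reached at 06:15.

4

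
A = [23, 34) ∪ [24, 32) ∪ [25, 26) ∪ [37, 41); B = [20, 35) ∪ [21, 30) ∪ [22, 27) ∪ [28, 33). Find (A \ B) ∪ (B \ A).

A, merged: [23, 34), [37, 41).
B, merged: [20, 35).
A but not B: [37, 41).
B but not A: [20, 23), [34, 35).
Combining gives A △ B.

[20, 23) ∪ [34, 35) ∪ [37, 41)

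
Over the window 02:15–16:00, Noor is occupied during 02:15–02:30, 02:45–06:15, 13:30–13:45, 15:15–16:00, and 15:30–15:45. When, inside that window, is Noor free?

After merging, the occupied span is 02:15–02:30, 02:45–06:15, 13:30–13:45, 15:15–16:00.
Complement within 02:15–16:00: 02:30–02:45, 06:15–13:30, 13:45–15:15.

02:30–02:45, 06:15–13:30, 13:45–15:15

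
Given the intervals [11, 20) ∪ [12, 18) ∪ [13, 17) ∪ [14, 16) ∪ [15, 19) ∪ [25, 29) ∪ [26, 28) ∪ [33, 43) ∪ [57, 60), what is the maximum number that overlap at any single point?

5

At 15, 5 of the intervals are simultaneously active.
No point has more.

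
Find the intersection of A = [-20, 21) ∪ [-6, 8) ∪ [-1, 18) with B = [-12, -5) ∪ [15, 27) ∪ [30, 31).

[-12, -5) ∪ [15, 21)

First set merges to [-20, 21).
[-20, 21) overlaps B on [-12, -5), [15, 21).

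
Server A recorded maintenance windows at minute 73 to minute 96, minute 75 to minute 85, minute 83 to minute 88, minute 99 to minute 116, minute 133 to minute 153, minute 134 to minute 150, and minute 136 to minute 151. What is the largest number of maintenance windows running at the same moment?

3

Sweep endpoints in order; track running count of active intervals.
Peak of 3 reached at minute 83.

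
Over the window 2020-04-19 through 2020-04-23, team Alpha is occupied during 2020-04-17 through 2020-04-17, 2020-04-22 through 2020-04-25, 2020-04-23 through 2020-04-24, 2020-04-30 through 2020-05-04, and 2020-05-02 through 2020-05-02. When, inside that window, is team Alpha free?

2020-04-19 through 2020-04-21

After merging, the occupied span is 2020-04-17 through 2020-04-17, 2020-04-22 through 2020-04-25, 2020-04-30 through 2020-05-04.
Complement within 2020-04-19 through 2020-04-23: 2020-04-19 through 2020-04-21.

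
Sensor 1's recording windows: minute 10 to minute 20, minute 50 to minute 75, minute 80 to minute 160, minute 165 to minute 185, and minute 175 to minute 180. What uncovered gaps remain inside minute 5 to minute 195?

The merged coverage is minute 10 to minute 20, minute 50 to minute 75, minute 80 to minute 160, minute 165 to minute 185.
Complement within minute 5 to minute 195: minute 5 to minute 10, minute 20 to minute 50, minute 75 to minute 80, minute 160 to minute 165, minute 185 to minute 195.

minute 5 to minute 10, minute 20 to minute 50, minute 75 to minute 80, minute 160 to minute 165, minute 185 to minute 195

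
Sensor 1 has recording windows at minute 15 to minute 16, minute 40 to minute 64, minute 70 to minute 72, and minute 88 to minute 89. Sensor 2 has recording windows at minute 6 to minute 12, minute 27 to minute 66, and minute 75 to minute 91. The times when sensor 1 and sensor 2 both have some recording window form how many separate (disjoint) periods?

2

A ∩ B = minute 40 to minute 64, minute 88 to minute 89.
That is 2 disjoint pieces.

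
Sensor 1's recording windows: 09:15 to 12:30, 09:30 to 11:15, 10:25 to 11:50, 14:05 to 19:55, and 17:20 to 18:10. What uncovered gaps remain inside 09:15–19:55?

12:30–14:05

Covered (merged): 09:15–12:30, 14:05–19:55.
Uncovered inside 09:15–19:55: 12:30–14:05.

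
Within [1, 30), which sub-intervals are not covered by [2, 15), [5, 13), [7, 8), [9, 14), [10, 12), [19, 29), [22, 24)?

[1, 2) ∪ [15, 19) ∪ [29, 30)

Covered (merged): [2, 15), [19, 29).
Complement within [1, 30): [1, 2), [15, 19), [29, 30).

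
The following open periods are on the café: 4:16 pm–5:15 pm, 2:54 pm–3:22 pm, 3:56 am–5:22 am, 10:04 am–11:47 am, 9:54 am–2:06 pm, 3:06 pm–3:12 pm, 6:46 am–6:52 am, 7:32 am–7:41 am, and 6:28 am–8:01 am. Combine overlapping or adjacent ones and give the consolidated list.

Sort by start: 3:56 am–5:22 am, 6:28 am–8:01 am, 6:46 am–6:52 am, 7:32 am–7:41 am, 9:54 am–2:06 pm, 10:04 am–11:47 am, 2:54 pm–3:22 pm, 3:06 pm–3:12 pm, 4:16 pm–5:15 pm.
6:28 am–8:01 am is disjoint → start new block.
6:46 am–6:52 am overlaps/touches 6:28 am–8:01 am → extend to 6:28 am–8:01 am.
7:32 am–7:41 am overlaps/touches 6:28 am–8:01 am → extend to 6:28 am–8:01 am.
9:54 am–2:06 pm is disjoint → start new block.
10:04 am–11:47 am overlaps/touches 9:54 am–2:06 pm → extend to 9:54 am–2:06 pm.
2:54 pm–3:22 pm is disjoint → start new block.
3:06 pm–3:12 pm overlaps/touches 2:54 pm–3:22 pm → extend to 2:54 pm–3:22 pm.
4:16 pm–5:15 pm is disjoint → start new block.

3:56 am–5:22 am, 6:28 am–8:01 am, 9:54 am–2:06 pm, 2:54 pm–3:22 pm, 4:16 pm–5:15 pm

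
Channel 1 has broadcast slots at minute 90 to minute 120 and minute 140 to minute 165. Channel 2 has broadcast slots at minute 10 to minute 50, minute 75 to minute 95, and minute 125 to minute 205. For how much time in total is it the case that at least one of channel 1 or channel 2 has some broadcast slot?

165 minutes

A ∪ B = minute 10 to minute 50, minute 75 to minute 120, minute 125 to minute 205.
Total: 40 minutes + 45 minutes + 80 minutes = 165 minutes.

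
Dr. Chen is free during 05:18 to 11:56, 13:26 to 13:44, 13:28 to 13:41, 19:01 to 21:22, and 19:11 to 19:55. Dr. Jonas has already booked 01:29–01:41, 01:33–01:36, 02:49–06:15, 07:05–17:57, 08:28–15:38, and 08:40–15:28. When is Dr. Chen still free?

06:15-07:05, 19:01-21:22

First set merges to 05:18-11:56, 13:26-13:44, 19:01-21:22.
Second set merges to 01:29-01:41, 02:49-06:15, 07:05-17:57.
05:18-11:56 minus B → 06:15-07:05.
13:26-13:44: fully covered by B → removed.
19:01-21:22: no B overlap → unchanged.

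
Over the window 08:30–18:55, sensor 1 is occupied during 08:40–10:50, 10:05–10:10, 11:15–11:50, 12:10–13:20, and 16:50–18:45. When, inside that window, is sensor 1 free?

08:30–08:40, 10:50–11:15, 11:50–12:10, 13:20–16:50, 18:45–18:55

Covered (merged): 08:40–10:50, 11:15–11:50, 12:10–13:20, 16:50–18:45.
Uncovered inside 08:30–18:55: 08:30–08:40, 10:50–11:15, 11:50–12:10, 13:20–16:50, 18:45–18:55.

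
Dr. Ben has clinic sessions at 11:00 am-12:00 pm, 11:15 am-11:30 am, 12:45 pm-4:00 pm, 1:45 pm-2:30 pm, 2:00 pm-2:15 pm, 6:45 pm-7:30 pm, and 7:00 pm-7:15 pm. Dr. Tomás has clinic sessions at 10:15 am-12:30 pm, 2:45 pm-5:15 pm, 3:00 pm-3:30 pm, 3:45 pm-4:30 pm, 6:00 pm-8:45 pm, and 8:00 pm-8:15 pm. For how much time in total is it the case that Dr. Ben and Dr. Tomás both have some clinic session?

3 h

Merge the first list: 11:00 am–12:00 pm, 12:45 pm–4:00 pm, 6:45 pm–7:30 pm.
Merge the second list: 10:15 am–12:30 pm, 2:45 pm–5:15 pm, 6:00 pm–8:45 pm.
A ∩ B = 11:00 am–12:00 pm, 2:45 pm–4:00 pm, 6:45 pm–7:30 pm.
Total: 1 h + 1 h 15 min + 45 min = 3 h.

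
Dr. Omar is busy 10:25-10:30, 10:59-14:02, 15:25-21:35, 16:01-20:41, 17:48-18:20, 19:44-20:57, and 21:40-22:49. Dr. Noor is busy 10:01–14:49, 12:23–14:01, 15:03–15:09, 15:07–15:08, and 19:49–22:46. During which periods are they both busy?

First set merges to 10:25-10:30, 10:59-14:02, 15:25-21:35, 21:40-22:49.
Second set merges to 10:01-14:49, 15:03-15:09, 19:49-22:46.
10:25-10:30 ∩ B → 10:25-10:30.
10:59-14:02 ∩ B → 10:59-14:02.
15:25-21:35 ∩ B → 19:49-21:35.
21:40-22:49 ∩ B → 21:40-22:46.

10:25-10:30, 10:59-14:02, 19:49-21:35, 21:40-22:46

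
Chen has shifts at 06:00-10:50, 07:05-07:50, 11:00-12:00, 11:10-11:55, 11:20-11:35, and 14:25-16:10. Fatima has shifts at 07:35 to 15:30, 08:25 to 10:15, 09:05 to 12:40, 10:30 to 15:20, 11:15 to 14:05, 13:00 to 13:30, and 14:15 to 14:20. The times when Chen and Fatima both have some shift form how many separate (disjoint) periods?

3

Merge the first list: 06:00-10:50, 11:00-12:00, 14:25-16:10.
Merge the second list: 07:35-15:30.
A ∩ B = 07:35-10:50, 11:00-12:00, 14:25-15:30.
That is 3 disjoint pieces.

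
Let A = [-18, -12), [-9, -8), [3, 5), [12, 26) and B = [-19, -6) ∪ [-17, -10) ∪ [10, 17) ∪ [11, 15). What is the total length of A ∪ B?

B, merged: [-19, -6), [10, 17).
A ∪ B = [-19, -6), [3, 5), [10, 26).
Total: 13 + 2 + 16 = 31.

31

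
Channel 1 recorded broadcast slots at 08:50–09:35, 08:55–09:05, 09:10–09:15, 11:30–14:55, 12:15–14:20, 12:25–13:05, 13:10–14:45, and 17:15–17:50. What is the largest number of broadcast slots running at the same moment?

3

Sweep endpoints in order; track running count of active intervals.
Peak of 3 reached at 12:25.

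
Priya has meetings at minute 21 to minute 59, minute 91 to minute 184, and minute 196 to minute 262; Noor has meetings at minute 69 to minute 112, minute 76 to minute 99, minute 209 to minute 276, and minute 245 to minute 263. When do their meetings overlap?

B, merged: minute 69 to minute 112, minute 209 to minute 276.
minute 21 to minute 59: no overlap with the second set.
minute 91 to minute 184 meets the second set on minute 91 to minute 112.
minute 196 to minute 262 meets the second set on minute 209 to minute 262.

minute 91 to minute 112, minute 209 to minute 262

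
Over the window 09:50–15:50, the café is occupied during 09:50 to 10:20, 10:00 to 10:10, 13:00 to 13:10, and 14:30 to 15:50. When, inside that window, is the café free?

10:20–13:00, 13:10–14:30

Covered (merged): 09:50–10:20, 13:00–13:10, 14:30–15:50.
Complement within 09:50–15:50: 10:20–13:00, 13:10–14:30.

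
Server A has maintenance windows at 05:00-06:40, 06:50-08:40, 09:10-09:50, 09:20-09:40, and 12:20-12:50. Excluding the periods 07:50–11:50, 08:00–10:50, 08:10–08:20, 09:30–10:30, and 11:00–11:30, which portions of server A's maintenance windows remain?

A, merged: 05:00–06:40, 06:50–08:40, 09:10–09:50, 12:20–12:50.
B, merged: 07:50–11:50.
05:00–06:40: no B overlap → unchanged.
06:50–08:40 minus B → 06:50–07:50.
09:10–09:50: fully covered by B → removed.
12:20–12:50: no B overlap → unchanged.

05:00–06:40, 06:50–07:50, 12:20–12:50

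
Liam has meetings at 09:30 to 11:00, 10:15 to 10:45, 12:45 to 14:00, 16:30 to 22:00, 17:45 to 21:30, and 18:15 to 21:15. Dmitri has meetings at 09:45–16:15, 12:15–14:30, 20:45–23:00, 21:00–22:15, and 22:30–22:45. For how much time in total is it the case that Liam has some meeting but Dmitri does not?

Merge the first list: 09:30–11:00, 12:45–14:00, 16:30–22:00.
Merge the second list: 09:45–16:15, 20:45–23:00.
A \ B = 09:30–09:45, 16:30–20:45.
Total: 15 min + 4 h 15 min = 4 h 30 min.

4 h 30 min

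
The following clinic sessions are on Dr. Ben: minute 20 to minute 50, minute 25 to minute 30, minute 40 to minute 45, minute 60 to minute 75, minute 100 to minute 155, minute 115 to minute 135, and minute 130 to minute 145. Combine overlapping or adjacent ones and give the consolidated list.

minute 20 to minute 50, minute 60 to minute 75, minute 100 to minute 155

minute 25 to minute 30 overlaps/touches minute 20 to minute 50 → extend to minute 20 to minute 50.
minute 40 to minute 45 overlaps/touches minute 20 to minute 50 → extend to minute 20 to minute 50.
minute 60 to minute 75 is disjoint → start new block.
minute 100 to minute 155 is disjoint → start new block.
minute 115 to minute 135 overlaps/touches minute 100 to minute 155 → extend to minute 100 to minute 155.
minute 130 to minute 145 overlaps/touches minute 100 to minute 155 → extend to minute 100 to minute 155.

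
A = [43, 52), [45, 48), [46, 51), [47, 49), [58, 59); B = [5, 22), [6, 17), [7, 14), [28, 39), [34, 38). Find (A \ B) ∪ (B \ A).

[5, 22) ∪ [28, 39) ∪ [43, 52) ∪ [58, 59)

Merge the first list: [43, 52), [58, 59).
Merge the second list: [5, 22), [28, 39).
Only in the first: [43, 52), [58, 59).
Only in the second: [5, 22), [28, 39).
Together these are the periods covered by exactly one.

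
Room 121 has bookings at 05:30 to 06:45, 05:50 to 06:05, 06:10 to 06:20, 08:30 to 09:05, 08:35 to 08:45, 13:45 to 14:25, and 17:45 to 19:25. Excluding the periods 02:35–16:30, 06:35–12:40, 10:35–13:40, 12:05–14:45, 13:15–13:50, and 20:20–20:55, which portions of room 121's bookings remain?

A, merged: 05:30–06:45, 08:30–09:05, 13:45–14:25, 17:45–19:25.
B, merged: 02:35–16:30, 20:20–20:55.
05:30–06:45 lies entirely inside B → drops out.
08:30–09:05 lies entirely inside B → drops out.
13:45–14:25 lies entirely inside B → drops out.
17:45–19:25 is untouched.

17:45–19:25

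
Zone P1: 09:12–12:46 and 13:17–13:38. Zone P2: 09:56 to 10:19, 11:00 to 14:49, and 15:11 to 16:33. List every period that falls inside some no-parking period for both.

09:56-10:19, 11:00-12:46, 13:17-13:38

09:12-12:46 ∩ B → 09:56-10:19, 11:00-12:46.
13:17-13:38 ∩ B → 13:17-13:38.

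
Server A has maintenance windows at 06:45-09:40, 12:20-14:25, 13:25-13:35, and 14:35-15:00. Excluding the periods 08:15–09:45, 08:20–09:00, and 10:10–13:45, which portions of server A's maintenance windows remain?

First set merges to 06:45–09:40, 12:20–14:25, 14:35–15:00.
Second set merges to 08:15–09:45, 10:10–13:45.
06:45–09:40 with B removed leaves 06:45–08:15.
12:20–14:25 with B removed leaves 13:45–14:25.
14:35–15:00 is untouched.

06:45–08:15, 13:45–14:25, 14:35–15:00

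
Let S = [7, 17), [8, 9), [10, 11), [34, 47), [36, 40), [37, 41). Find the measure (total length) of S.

23

Merged: [7, 17), [34, 47).
Lengths: 10 + 13 = 23.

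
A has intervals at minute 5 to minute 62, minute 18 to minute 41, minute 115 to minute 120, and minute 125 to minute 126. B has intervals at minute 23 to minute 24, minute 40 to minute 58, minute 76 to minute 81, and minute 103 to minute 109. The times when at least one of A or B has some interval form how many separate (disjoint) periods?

5

First set merges to minute 5 to minute 62, minute 115 to minute 120, minute 125 to minute 126.
A ∪ B = minute 5 to minute 62, minute 76 to minute 81, minute 103 to minute 109, minute 115 to minute 120, minute 125 to minute 126.
That is 5 disjoint pieces.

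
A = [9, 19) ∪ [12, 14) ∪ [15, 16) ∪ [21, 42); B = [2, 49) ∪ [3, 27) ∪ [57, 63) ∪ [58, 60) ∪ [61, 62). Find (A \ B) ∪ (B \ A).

First set merges to [9, 19), [21, 42).
Second set merges to [2, 49), [57, 63).
Only in the first: none.
Only in the second: [2, 9), [19, 21), [42, 49), [57, 63).
Together these are the periods covered by exactly one.

[2, 9) ∪ [19, 21) ∪ [42, 49) ∪ [57, 63)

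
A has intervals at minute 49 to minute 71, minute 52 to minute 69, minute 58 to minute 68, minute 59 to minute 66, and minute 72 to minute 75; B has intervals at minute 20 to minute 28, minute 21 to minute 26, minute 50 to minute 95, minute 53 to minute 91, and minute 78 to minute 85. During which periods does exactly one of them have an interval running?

minute 20 to minute 28, minute 49 to minute 50, minute 71 to minute 72, minute 75 to minute 95

A, merged: minute 49 to minute 71, minute 72 to minute 75.
B, merged: minute 20 to minute 28, minute 50 to minute 95.
Only in the first: minute 49 to minute 50.
Only in the second: minute 20 to minute 28, minute 71 to minute 72, minute 75 to minute 95.
Together these are the periods covered by exactly one.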